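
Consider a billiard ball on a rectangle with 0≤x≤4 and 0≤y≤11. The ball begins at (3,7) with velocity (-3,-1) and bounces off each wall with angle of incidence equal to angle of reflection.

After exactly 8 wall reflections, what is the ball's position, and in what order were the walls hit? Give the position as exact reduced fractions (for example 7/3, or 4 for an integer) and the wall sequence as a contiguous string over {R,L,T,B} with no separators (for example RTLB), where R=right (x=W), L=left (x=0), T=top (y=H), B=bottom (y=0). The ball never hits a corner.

1. t=1 → L at (0,6); v=(3,-1)
2. t=4/3 → R at (4,14/3); v=(-3,-1)
3. t=4/3 → L at (0,10/3); v=(3,-1)
4. t=4/3 → R at (4,2); v=(-3,-1)
5. t=4/3 → L at (0,2/3); v=(3,-1)
6. t=2/3 → B at (2,0); v=(3,1)
7. t=2/3 → R at (4,2/3); v=(-3,1)
8. t=4/3 → L at (0,2); v=(3,1)

Final position: (0,2)
Wall sequence: LRLRLBRL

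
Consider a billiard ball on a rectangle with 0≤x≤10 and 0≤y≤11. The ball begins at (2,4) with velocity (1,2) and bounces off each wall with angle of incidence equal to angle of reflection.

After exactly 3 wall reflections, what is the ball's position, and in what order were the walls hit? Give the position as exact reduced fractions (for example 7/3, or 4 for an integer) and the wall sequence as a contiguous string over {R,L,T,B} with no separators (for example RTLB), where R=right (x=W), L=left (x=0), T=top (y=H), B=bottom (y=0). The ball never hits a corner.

1. t=7/2 → T at (11/2,11); v=(1,-2)
2. t=9/2 → R at (10,2); v=(-1,-2)
3. t=1 → B at (9,0); v=(-1,2)

Final position: (9,0)
Wall sequence: TRB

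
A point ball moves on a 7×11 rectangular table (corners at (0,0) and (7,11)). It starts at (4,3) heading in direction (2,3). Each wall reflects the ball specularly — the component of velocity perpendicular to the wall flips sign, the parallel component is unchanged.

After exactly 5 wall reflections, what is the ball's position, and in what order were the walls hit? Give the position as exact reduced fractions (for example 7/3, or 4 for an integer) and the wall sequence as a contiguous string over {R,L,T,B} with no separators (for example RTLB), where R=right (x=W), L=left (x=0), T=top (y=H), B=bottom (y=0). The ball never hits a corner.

1. t=3/2 → R at (7,15/2); v=(-2,3)
2. t=7/6 → T at (14/3,11); v=(-2,-3)
3. t=7/3 → L at (0,4); v=(2,-3)
4. t=4/3 → B at (8/3,0); v=(2,3)
5. t=13/6 → R at (7,13/2); v=(-2,3)

Final position: (7,13/2)
Wall sequence: RTLBR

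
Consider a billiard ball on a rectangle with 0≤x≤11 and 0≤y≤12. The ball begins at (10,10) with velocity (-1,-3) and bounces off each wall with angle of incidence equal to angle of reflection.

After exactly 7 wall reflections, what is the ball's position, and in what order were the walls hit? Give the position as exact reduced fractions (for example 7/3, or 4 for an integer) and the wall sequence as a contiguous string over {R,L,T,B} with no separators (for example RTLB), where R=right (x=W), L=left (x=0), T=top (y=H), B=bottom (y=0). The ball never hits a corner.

1. t=10/3 → B at (20/3,0); v=(-1,3)
2. t=4 → T at (8/3,12); v=(-1,-3)
3. t=8/3 → L at (0,4); v=(1,-3)
4. t=4/3 → B at (4/3,0); v=(1,3)
5. t=4 → T at (16/3,12); v=(1,-3)
6. t=4 → B at (28/3,0); v=(1,3)
7. t=5/3 → R at (11,5); v=(-1,3)

Final position: (11,5)
Wall sequence: BTLBTBR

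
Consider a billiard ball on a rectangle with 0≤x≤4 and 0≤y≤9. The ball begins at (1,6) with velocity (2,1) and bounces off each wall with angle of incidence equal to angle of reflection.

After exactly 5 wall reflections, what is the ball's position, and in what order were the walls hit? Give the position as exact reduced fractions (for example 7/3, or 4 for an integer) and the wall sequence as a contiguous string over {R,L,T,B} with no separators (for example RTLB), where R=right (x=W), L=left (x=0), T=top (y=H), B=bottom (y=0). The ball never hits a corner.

1. t=3/2 → R at (4,15/2); v=(-2,1)
2. t=3/2 → T at (1,9); v=(-2,-1)
3. t=1/2 → L at (0,17/2); v=(2,-1)
4. t=2 → R at (4,13/2); v=(-2,-1)
5. t=2 → L at (0,9/2); v=(2,-1)

Final position: (0,9/2)
Wall sequence: RTLRL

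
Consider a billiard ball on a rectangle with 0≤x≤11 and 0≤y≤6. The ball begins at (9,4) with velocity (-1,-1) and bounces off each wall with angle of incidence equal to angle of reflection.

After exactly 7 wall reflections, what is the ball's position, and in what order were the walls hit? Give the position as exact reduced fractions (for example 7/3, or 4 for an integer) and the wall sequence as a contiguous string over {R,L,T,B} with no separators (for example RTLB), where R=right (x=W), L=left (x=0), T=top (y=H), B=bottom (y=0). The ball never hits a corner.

1. t=4 → B at (5,0); v=(-1,1)
2. t=5 → L at (0,5); v=(1,1)
3. t=1 → T at (1,6); v=(1,-1)
4. t=6 → B at (7,0); v=(1,1)
5. t=4 → R at (11,4); v=(-1,1)
6. t=2 → T at (9,6); v=(-1,-1)
7. t=6 → B at (3,0); v=(-1,1)

Final position: (3,0)
Wall sequence: BLTBRTB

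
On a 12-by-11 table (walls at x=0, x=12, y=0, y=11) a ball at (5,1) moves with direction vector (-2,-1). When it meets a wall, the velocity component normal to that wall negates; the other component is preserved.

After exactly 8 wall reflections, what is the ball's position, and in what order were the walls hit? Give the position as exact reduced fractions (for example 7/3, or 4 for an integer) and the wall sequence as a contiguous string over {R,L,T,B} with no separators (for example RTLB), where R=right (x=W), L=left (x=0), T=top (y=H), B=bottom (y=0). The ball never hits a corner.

1. t=1 → B at (3,0); v=(-2,1)
2. t=3/2 → L at (0,3/2); v=(2,1)
3. t=6 → R at (12,15/2); v=(-2,1)
4. t=7/2 → T at (5,11); v=(-2,-1)
5. t=5/2 → L at (0,17/2); v=(2,-1)
6. t=6 → R at (12,5/2); v=(-2,-1)
7. t=5/2 → B at (7,0); v=(-2,1)
8. t=7/2 → L at (0,7/2); v=(2,1)

Final position: (0,7/2)
Wall sequence: BLRTLRBL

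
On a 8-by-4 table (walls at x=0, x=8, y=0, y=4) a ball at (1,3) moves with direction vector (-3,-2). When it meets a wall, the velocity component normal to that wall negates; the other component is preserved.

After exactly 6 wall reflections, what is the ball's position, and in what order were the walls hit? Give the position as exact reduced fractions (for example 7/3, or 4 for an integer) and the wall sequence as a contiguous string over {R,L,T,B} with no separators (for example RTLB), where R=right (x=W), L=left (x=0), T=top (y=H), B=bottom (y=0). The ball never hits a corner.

1. t=1/3 → L at (0,7/3); v=(3,-2)
2. t=7/6 → B at (7/2,0); v=(3,2)
3. t=3/2 → R at (8,3); v=(-3,2)
4. t=1/2 → T at (13/2,4); v=(-3,-2)
5. t=2 → B at (1/2,0); v=(-3,2)
6. t=1/6 → L at (0,1/3); v=(3,2)

Final position: (0,1/3)
Wall sequence: LBRTBL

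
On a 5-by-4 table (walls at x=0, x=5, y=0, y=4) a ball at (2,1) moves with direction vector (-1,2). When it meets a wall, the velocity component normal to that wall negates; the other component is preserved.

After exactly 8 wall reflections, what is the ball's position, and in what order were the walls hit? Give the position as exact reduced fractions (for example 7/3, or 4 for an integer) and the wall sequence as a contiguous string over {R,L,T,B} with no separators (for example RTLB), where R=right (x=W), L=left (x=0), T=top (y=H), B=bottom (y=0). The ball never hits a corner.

Final position: (1/2,0)
Wall sequence: TLBTRBTB

1. t=3/2 → T at (1/2,4); v=(-1,-2)
2. t=1/2 → L at (0,3); v=(1,-2)
3. t=3/2 → B at (3/2,0); v=(1,2)
4. t=2 → T at (7/2,4); v=(1,-2)
5. t=3/2 → R at (5,1); v=(-1,-2)
6. t=1/2 → B at (9/2,0); v=(-1,2)
7. t=2 → T at (5/2,4); v=(-1,-2)
8. t=2 → B at (1/2,0); v=(-1,2)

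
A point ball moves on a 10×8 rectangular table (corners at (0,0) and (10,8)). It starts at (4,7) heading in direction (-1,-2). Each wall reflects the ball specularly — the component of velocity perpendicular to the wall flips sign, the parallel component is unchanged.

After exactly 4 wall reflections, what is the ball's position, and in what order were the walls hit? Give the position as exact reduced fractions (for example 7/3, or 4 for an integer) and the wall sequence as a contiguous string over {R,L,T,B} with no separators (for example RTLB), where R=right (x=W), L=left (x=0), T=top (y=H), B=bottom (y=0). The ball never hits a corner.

Final position: (15/2,0)
Wall sequence: BLTB

1. t=7/2 → B at (1/2,0); v=(-1,2)
2. t=1/2 → L at (0,1); v=(1,2)
3. t=7/2 → T at (7/2,8); v=(1,-2)
4. t=4 → B at (15/2,0); v=(1,2)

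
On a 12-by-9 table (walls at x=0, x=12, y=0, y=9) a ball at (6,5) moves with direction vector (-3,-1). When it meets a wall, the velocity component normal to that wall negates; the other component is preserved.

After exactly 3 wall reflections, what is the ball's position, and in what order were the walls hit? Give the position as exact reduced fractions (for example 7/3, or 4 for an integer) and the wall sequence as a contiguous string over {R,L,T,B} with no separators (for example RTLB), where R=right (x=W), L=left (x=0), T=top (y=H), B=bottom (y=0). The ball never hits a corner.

1. t=2 → L at (0,3); v=(3,-1)
2. t=3 → B at (9,0); v=(3,1)
3. t=1 → R at (12,1); v=(-3,1)

Final position: (12,1)
Wall sequence: LBR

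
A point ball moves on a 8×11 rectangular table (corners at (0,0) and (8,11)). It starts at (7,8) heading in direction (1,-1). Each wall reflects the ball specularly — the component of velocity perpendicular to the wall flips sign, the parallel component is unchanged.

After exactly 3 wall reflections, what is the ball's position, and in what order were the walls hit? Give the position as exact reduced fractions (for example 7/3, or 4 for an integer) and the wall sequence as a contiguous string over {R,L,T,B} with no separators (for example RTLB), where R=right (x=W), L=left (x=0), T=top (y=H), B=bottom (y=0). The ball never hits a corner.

1. t=1 → R at (8,7); v=(-1,-1)
2. t=7 → B at (1,0); v=(-1,1)
3. t=1 → L at (0,1); v=(1,1)

Final position: (0,1)
Wall sequence: RBL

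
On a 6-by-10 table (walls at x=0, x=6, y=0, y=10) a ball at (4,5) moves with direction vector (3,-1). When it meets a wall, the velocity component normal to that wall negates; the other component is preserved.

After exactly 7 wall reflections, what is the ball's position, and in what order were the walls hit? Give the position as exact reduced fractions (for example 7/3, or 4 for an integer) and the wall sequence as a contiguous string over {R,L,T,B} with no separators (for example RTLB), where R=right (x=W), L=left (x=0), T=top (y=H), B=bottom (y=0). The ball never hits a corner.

1. t=2/3 → R at (6,13/3); v=(-3,-1)
2. t=2 → L at (0,7/3); v=(3,-1)
3. t=2 → R at (6,1/3); v=(-3,-1)
4. t=1/3 → B at (5,0); v=(-3,1)
5. t=5/3 → L at (0,5/3); v=(3,1)
6. t=2 → R at (6,11/3); v=(-3,1)
7. t=2 → L at (0,17/3); v=(3,1)

Final position: (0,17/3)
Wall sequence: RLRBLRL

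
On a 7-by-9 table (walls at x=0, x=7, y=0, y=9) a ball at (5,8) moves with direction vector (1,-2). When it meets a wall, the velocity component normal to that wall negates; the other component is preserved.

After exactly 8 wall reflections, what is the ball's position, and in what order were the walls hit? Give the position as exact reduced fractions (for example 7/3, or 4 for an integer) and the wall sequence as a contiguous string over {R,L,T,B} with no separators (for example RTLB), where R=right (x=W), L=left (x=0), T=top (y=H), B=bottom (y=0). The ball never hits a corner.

1. t=2 → R at (7,4); v=(-1,-2)
2. t=2 → B at (5,0); v=(-1,2)
3. t=9/2 → T at (1/2,9); v=(-1,-2)
4. t=1/2 → L at (0,8); v=(1,-2)
5. t=4 → B at (4,0); v=(1,2)
6. t=3 → R at (7,6); v=(-1,2)
7. t=3/2 → T at (11/2,9); v=(-1,-2)
8. t=9/2 → B at (1,0); v=(-1,2)

Final position: (1,0)
Wall sequence: RBTLBRTB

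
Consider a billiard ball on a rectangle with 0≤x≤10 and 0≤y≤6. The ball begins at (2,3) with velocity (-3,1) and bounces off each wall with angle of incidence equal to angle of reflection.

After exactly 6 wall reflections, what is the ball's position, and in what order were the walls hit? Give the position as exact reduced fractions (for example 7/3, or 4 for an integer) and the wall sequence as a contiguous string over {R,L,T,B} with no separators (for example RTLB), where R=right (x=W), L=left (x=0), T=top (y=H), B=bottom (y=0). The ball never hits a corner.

1. t=2/3 → L at (0,11/3); v=(3,1)
2. t=7/3 → T at (7,6); v=(3,-1)
3. t=1 → R at (10,5); v=(-3,-1)
4. t=10/3 → L at (0,5/3); v=(3,-1)
5. t=5/3 → B at (5,0); v=(3,1)
6. t=5/3 → R at (10,5/3); v=(-3,1)

Final position: (10,5/3)
Wall sequence: LTRLBR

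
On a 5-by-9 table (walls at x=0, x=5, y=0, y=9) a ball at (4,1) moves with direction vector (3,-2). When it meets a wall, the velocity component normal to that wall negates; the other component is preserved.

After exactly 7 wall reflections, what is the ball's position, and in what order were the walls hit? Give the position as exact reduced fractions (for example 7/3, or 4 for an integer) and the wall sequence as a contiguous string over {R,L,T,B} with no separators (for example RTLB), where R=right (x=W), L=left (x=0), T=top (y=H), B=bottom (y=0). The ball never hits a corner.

Final position: (5,5)
Wall sequence: RBLRTLR

1. t=1/3 → R at (5,1/3); v=(-3,-2)
2. t=1/6 → B at (9/2,0); v=(-3,2)
3. t=3/2 → L at (0,3); v=(3,2)
4. t=5/3 → R at (5,19/3); v=(-3,2)
5. t=4/3 → T at (1,9); v=(-3,-2)
6. t=1/3 → L at (0,25/3); v=(3,-2)
7. t=5/3 → R at (5,5); v=(-3,-2)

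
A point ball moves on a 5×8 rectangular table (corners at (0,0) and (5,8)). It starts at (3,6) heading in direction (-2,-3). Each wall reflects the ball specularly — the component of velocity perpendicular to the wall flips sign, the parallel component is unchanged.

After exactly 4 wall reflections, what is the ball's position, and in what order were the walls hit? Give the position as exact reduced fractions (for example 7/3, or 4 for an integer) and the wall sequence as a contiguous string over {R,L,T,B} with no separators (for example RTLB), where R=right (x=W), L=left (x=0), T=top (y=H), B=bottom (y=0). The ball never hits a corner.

Final position: (11/3,8)
Wall sequence: LBRT

1. t=3/2 → L at (0,3/2); v=(2,-3)
2. t=1/2 → B at (1,0); v=(2,3)
3. t=2 → R at (5,6); v=(-2,3)
4. t=2/3 → T at (11/3,8); v=(-2,-3)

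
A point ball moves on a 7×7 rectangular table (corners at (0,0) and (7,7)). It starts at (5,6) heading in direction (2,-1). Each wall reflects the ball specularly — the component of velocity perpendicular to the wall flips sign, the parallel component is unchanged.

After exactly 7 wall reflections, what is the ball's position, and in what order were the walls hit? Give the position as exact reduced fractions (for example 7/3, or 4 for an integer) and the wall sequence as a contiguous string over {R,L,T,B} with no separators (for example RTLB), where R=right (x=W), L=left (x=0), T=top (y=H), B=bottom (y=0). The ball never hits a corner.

1. t=1 → R at (7,5); v=(-2,-1)
2. t=7/2 → L at (0,3/2); v=(2,-1)
3. t=3/2 → B at (3,0); v=(2,1)
4. t=2 → R at (7,2); v=(-2,1)
5. t=7/2 → L at (0,11/2); v=(2,1)
6. t=3/2 → T at (3,7); v=(2,-1)
7. t=2 → R at (7,5); v=(-2,-1)

Final position: (7,5)
Wall sequence: RLBRLTR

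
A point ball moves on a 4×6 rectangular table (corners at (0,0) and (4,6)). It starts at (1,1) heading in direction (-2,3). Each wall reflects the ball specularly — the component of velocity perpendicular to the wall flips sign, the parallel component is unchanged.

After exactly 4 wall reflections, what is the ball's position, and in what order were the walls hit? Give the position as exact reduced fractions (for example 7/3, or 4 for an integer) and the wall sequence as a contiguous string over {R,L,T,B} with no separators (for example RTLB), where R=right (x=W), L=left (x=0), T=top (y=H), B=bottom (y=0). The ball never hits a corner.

1. t=1/2 → L at (0,5/2); v=(2,3)
2. t=7/6 → T at (7/3,6); v=(2,-3)
3. t=5/6 → R at (4,7/2); v=(-2,-3)
4. t=7/6 → B at (5/3,0); v=(-2,3)

Final position: (5/3,0)
Wall sequence: LTRB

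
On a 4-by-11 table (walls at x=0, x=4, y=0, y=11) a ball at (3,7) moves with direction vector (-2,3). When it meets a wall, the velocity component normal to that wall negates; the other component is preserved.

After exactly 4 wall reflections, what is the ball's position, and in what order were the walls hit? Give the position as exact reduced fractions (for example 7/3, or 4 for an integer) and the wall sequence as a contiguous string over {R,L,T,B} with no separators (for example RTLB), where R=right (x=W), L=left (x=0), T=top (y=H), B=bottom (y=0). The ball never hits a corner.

1. t=4/3 → T at (1/3,11); v=(-2,-3)
2. t=1/6 → L at (0,21/2); v=(2,-3)
3. t=2 → R at (4,9/2); v=(-2,-3)
4. t=3/2 → B at (1,0); v=(-2,3)

Final position: (1,0)
Wall sequence: TLRB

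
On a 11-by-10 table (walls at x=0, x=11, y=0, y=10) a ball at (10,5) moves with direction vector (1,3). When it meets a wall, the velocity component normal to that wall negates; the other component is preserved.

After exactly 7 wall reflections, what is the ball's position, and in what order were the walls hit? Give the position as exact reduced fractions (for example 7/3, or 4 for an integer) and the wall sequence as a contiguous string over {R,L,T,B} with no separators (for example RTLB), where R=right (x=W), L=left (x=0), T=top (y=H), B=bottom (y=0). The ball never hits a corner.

Final position: (3,10)
Wall sequence: RTBTBLT

1. t=1 → R at (11,8); v=(-1,3)
2. t=2/3 → T at (31/3,10); v=(-1,-3)
3. t=10/3 → B at (7,0); v=(-1,3)
4. t=10/3 → T at (11/3,10); v=(-1,-3)
5. t=10/3 → B at (1/3,0); v=(-1,3)
6. t=1/3 → L at (0,1); v=(1,3)
7. t=3 → T at (3,10); v=(1,-3)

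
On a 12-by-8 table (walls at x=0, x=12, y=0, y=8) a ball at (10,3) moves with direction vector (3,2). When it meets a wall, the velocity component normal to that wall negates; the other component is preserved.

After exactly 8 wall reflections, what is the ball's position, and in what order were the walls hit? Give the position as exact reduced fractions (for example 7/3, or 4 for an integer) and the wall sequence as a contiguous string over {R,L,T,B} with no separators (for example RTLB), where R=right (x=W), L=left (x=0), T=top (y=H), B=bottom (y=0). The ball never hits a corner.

Final position: (11/2,0)
Wall sequence: RTLBRTLB

1. t=2/3 → R at (12,13/3); v=(-3,2)
2. t=11/6 → T at (13/2,8); v=(-3,-2)
3. t=13/6 → L at (0,11/3); v=(3,-2)
4. t=11/6 → B at (11/2,0); v=(3,2)
5. t=13/6 → R at (12,13/3); v=(-3,2)
6. t=11/6 → T at (13/2,8); v=(-3,-2)
7. t=13/6 → L at (0,11/3); v=(3,-2)
8. t=11/6 → B at (11/2,0); v=(3,2)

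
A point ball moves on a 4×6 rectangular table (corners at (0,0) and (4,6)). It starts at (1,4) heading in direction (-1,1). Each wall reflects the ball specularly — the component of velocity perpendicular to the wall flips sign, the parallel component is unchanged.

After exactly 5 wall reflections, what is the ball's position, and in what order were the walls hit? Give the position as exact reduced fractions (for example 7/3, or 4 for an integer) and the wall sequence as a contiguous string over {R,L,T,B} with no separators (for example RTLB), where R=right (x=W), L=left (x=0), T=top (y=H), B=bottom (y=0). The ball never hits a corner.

Final position: (0,1)
Wall sequence: LTRBL

1. t=1 → L at (0,5); v=(1,1)
2. t=1 → T at (1,6); v=(1,-1)
3. t=3 → R at (4,3); v=(-1,-1)
4. t=3 → B at (1,0); v=(-1,1)
5. t=1 → L at (0,1); v=(1,1)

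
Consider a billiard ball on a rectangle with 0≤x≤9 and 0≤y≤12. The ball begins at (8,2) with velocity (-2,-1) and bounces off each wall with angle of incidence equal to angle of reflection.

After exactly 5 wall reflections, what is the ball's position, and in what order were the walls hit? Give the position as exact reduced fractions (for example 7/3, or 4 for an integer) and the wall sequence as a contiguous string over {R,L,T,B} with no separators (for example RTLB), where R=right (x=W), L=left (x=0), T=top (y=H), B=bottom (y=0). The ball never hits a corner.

1. t=2 → B at (4,0); v=(-2,1)
2. t=2 → L at (0,2); v=(2,1)
3. t=9/2 → R at (9,13/2); v=(-2,1)
4. t=9/2 → L at (0,11); v=(2,1)
5. t=1 → T at (2,12); v=(2,-1)

Final position: (2,12)
Wall sequence: BLRLT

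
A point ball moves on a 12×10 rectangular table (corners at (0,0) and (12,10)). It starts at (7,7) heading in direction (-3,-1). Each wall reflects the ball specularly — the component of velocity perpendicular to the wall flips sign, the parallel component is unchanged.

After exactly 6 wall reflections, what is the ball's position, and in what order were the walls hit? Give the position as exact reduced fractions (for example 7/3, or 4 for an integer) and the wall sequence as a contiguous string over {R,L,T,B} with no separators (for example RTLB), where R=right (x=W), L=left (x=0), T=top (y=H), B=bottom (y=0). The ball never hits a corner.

Final position: (4,10)
Wall sequence: LRBLRT

1. t=7/3 → L at (0,14/3); v=(3,-1)
2. t=4 → R at (12,2/3); v=(-3,-1)
3. t=2/3 → B at (10,0); v=(-3,1)
4. t=10/3 → L at (0,10/3); v=(3,1)
5. t=4 → R at (12,22/3); v=(-3,1)
6. t=8/3 → T at (4,10); v=(-3,-1)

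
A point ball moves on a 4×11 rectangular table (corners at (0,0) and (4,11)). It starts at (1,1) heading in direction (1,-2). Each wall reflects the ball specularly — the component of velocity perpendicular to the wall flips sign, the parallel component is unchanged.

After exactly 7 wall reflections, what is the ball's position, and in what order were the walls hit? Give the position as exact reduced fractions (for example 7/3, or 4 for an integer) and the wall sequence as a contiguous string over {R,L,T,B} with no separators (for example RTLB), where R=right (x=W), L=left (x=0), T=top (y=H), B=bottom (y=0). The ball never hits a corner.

1. t=1/2 → B at (3/2,0); v=(1,2)
2. t=5/2 → R at (4,5); v=(-1,2)
3. t=3 → T at (1,11); v=(-1,-2)
4. t=1 → L at (0,9); v=(1,-2)
5. t=4 → R at (4,1); v=(-1,-2)
6. t=1/2 → B at (7/2,0); v=(-1,2)
7. t=7/2 → L at (0,7); v=(1,2)

Final position: (0,7)
Wall sequence: BRTLRBL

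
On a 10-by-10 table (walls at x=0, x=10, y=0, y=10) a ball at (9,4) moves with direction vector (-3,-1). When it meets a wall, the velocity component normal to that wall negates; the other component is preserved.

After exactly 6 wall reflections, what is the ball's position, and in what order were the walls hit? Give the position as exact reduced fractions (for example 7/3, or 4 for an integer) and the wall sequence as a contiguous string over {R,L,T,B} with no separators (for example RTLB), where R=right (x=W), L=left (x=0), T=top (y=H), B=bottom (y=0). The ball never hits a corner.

1. t=3 → L at (0,1); v=(3,-1)
2. t=1 → B at (3,0); v=(3,1)
3. t=7/3 → R at (10,7/3); v=(-3,1)
4. t=10/3 → L at (0,17/3); v=(3,1)
5. t=10/3 → R at (10,9); v=(-3,1)
6. t=1 → T at (7,10); v=(-3,-1)

Final position: (7,10)
Wall sequence: LBRLRT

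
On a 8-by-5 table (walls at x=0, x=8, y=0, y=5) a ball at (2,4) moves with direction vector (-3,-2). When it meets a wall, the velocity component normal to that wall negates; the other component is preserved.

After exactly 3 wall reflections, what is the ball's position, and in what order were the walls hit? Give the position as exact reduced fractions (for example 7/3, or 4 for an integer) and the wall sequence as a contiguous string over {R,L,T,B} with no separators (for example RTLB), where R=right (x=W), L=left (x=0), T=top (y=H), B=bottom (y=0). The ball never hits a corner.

1. t=2/3 → L at (0,8/3); v=(3,-2)
2. t=4/3 → B at (4,0); v=(3,2)
3. t=4/3 → R at (8,8/3); v=(-3,2)

Final position: (8,8/3)
Wall sequence: LBR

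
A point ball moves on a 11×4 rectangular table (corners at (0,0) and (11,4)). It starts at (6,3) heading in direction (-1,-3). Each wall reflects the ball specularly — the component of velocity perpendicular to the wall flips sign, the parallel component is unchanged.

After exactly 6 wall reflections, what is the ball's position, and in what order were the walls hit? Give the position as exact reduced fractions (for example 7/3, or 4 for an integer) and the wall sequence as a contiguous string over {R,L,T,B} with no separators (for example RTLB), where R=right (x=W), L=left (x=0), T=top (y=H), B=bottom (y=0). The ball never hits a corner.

Final position: (1/3,0)
Wall sequence: BTBTLB

1. t=1 → B at (5,0); v=(-1,3)
2. t=4/3 → T at (11/3,4); v=(-1,-3)
3. t=4/3 → B at (7/3,0); v=(-1,3)
4. t=4/3 → T at (1,4); v=(-1,-3)
5. t=1 → L at (0,1); v=(1,-3)
6. t=1/3 → B at (1/3,0); v=(1,3)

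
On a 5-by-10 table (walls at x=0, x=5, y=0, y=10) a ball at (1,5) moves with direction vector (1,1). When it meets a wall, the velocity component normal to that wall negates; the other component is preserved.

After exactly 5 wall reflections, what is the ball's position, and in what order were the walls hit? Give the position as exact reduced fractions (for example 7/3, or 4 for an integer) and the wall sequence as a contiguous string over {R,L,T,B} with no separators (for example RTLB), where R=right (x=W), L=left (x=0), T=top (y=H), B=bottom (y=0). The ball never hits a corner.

1. t=4 → R at (5,9); v=(-1,1)
2. t=1 → T at (4,10); v=(-1,-1)
3. t=4 → L at (0,6); v=(1,-1)
4. t=5 → R at (5,1); v=(-1,-1)
5. t=1 → B at (4,0); v=(-1,1)

Final position: (4,0)
Wall sequence: RTLRB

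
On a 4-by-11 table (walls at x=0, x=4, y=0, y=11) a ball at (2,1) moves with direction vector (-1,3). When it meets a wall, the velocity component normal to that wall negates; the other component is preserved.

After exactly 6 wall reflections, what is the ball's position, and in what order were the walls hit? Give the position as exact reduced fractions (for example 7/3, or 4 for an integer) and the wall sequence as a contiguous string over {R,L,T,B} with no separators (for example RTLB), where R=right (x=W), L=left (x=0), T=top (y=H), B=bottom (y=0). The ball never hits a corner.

Final position: (2/3,11)
Wall sequence: LTRBLT

1. t=2 → L at (0,7); v=(1,3)
2. t=4/3 → T at (4/3,11); v=(1,-3)
3. t=8/3 → R at (4,3); v=(-1,-3)
4. t=1 → B at (3,0); v=(-1,3)
5. t=3 → L at (0,9); v=(1,3)
6. t=2/3 → T at (2/3,11); v=(1,-3)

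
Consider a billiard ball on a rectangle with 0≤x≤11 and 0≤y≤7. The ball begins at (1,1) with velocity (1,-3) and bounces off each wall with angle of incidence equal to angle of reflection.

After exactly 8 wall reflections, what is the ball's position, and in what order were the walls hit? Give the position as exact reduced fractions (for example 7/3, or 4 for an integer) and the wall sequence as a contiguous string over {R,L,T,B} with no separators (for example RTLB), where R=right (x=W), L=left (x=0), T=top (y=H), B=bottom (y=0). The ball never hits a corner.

Final position: (20/3,0)
Wall sequence: BTBTBRTB

1. t=1/3 → B at (4/3,0); v=(1,3)
2. t=7/3 → T at (11/3,7); v=(1,-3)
3. t=7/3 → B at (6,0); v=(1,3)
4. t=7/3 → T at (25/3,7); v=(1,-3)
5. t=7/3 → B at (32/3,0); v=(1,3)
6. t=1/3 → R at (11,1); v=(-1,3)
7. t=2 → T at (9,7); v=(-1,-3)
8. t=7/3 → B at (20/3,0); v=(-1,3)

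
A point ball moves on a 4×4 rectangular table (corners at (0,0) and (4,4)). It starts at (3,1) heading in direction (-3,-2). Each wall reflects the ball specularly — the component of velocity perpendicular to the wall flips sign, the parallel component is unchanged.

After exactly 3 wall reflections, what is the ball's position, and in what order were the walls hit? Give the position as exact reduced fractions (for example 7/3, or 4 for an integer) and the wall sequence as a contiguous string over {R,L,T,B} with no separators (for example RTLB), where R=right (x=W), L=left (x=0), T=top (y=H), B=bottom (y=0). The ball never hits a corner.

1. t=1/2 → B at (3/2,0); v=(-3,2)
2. t=1/2 → L at (0,1); v=(3,2)
3. t=4/3 → R at (4,11/3); v=(-3,2)

Final position: (4,11/3)
Wall sequence: BLR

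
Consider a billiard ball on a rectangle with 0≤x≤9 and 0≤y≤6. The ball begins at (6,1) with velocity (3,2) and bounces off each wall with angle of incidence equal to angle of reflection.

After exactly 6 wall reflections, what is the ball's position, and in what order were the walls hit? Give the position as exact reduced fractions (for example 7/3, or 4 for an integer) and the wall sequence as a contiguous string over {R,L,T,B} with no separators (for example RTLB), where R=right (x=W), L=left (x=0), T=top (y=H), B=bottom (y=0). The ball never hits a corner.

Final position: (9/2,6)
Wall sequence: RTLBRT

1. t=1 → R at (9,3); v=(-3,2)
2. t=3/2 → T at (9/2,6); v=(-3,-2)
3. t=3/2 → L at (0,3); v=(3,-2)
4. t=3/2 → B at (9/2,0); v=(3,2)
5. t=3/2 → R at (9,3); v=(-3,2)
6. t=3/2 → T at (9/2,6); v=(-3,-2)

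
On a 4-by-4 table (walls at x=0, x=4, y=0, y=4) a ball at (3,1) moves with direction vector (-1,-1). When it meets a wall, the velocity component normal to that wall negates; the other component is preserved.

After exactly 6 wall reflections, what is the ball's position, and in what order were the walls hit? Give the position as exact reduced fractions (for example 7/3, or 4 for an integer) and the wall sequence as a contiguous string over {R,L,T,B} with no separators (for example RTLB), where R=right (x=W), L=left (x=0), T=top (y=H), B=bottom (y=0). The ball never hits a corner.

1. t=1 → B at (2,0); v=(-1,1)
2. t=2 → L at (0,2); v=(1,1)
3. t=2 → T at (2,4); v=(1,-1)
4. t=2 → R at (4,2); v=(-1,-1)
5. t=2 → B at (2,0); v=(-1,1)
6. t=2 → L at (0,2); v=(1,1)

Final position: (0,2)
Wall sequence: BLTRBL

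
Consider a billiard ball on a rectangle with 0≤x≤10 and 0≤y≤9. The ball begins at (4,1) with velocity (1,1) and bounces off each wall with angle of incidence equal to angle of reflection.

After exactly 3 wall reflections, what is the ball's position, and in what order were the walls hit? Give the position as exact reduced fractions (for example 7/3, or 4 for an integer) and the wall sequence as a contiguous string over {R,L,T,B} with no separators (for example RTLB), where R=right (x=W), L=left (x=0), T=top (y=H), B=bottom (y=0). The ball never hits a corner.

1. t=6 → R at (10,7); v=(-1,1)
2. t=2 → T at (8,9); v=(-1,-1)
3. t=8 → L at (0,1); v=(1,-1)

Final position: (0,1)
Wall sequence: RTL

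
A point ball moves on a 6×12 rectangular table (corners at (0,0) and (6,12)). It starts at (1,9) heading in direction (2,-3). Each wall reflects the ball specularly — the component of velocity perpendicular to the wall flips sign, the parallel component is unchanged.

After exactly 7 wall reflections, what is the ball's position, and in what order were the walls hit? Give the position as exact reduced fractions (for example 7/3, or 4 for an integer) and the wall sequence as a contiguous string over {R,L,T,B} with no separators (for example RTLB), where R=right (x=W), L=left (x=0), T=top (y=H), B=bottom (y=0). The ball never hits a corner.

1. t=5/2 → R at (6,3/2); v=(-2,-3)
2. t=1/2 → B at (5,0); v=(-2,3)
3. t=5/2 → L at (0,15/2); v=(2,3)
4. t=3/2 → T at (3,12); v=(2,-3)
5. t=3/2 → R at (6,15/2); v=(-2,-3)
6. t=5/2 → B at (1,0); v=(-2,3)
7. t=1/2 → L at (0,3/2); v=(2,3)

Final position: (0,3/2)
Wall sequence: RBLTRBL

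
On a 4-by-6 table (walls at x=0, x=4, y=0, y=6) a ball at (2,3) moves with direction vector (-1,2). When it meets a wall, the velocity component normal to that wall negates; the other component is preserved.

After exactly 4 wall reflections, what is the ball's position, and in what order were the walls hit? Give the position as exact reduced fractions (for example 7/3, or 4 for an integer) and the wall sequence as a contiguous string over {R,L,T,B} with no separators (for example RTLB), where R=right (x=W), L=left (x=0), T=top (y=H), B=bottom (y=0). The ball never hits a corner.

1. t=3/2 → T at (1/2,6); v=(-1,-2)
2. t=1/2 → L at (0,5); v=(1,-2)
3. t=5/2 → B at (5/2,0); v=(1,2)
4. t=3/2 → R at (4,3); v=(-1,2)

Final position: (4,3)
Wall sequence: TLBR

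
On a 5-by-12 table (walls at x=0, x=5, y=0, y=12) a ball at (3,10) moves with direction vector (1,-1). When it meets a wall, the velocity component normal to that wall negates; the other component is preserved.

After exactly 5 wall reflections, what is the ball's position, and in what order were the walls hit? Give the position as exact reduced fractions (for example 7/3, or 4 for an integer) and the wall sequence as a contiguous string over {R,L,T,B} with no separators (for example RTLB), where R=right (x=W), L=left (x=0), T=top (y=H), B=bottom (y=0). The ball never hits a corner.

Final position: (0,7)
Wall sequence: RLBRL

1. t=2 → R at (5,8); v=(-1,-1)
2. t=5 → L at (0,3); v=(1,-1)
3. t=3 → B at (3,0); v=(1,1)
4. t=2 → R at (5,2); v=(-1,1)
5. t=5 → L at (0,7); v=(1,1)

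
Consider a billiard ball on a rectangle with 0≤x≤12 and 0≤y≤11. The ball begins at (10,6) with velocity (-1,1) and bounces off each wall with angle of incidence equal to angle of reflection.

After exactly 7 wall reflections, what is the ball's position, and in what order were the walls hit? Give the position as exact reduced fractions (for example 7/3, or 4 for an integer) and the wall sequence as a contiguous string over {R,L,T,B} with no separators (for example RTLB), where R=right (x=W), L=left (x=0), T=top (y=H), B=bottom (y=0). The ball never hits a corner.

1. t=5 → T at (5,11); v=(-1,-1)
2. t=5 → L at (0,6); v=(1,-1)
3. t=6 → B at (6,0); v=(1,1)
4. t=6 → R at (12,6); v=(-1,1)
5. t=5 → T at (7,11); v=(-1,-1)
6. t=7 → L at (0,4); v=(1,-1)
7. t=4 → B at (4,0); v=(1,1)

Final position: (4,0)
Wall sequence: TLBRTLB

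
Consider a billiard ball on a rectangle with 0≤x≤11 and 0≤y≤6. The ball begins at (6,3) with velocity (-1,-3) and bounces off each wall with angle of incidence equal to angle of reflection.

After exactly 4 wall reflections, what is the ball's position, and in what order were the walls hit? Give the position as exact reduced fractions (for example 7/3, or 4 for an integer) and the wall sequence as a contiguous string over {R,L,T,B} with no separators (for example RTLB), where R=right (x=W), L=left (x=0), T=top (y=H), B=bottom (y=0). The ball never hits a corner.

Final position: (0,3)
Wall sequence: BTBL

1. t=1 → B at (5,0); v=(-1,3)
2. t=2 → T at (3,6); v=(-1,-3)
3. t=2 → B at (1,0); v=(-1,3)
4. t=1 → L at (0,3); v=(1,3)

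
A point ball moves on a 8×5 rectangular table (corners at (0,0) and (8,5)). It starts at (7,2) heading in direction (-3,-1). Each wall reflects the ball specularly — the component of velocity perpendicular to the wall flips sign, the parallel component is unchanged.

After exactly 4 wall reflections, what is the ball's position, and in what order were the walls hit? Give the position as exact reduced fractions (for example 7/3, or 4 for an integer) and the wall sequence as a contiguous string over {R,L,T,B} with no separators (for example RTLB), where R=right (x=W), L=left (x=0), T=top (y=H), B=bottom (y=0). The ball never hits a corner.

1. t=2 → B at (1,0); v=(-3,1)
2. t=1/3 → L at (0,1/3); v=(3,1)
3. t=8/3 → R at (8,3); v=(-3,1)
4. t=2 → T at (2,5); v=(-3,-1)

Final position: (2,5)
Wall sequence: BLRT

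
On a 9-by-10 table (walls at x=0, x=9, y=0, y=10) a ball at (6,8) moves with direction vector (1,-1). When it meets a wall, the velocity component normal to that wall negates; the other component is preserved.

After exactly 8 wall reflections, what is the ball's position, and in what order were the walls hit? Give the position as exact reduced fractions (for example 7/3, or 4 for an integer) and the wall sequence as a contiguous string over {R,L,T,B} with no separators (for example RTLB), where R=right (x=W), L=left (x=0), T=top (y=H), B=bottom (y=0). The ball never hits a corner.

Final position: (8,10)
Wall sequence: RBLTRBLT

1. t=3 → R at (9,5); v=(-1,-1)
2. t=5 → B at (4,0); v=(-1,1)
3. t=4 → L at (0,4); v=(1,1)
4. t=6 → T at (6,10); v=(1,-1)
5. t=3 → R at (9,7); v=(-1,-1)
6. t=7 → B at (2,0); v=(-1,1)
7. t=2 → L at (0,2); v=(1,1)
8. t=8 → T at (8,10); v=(1,-1)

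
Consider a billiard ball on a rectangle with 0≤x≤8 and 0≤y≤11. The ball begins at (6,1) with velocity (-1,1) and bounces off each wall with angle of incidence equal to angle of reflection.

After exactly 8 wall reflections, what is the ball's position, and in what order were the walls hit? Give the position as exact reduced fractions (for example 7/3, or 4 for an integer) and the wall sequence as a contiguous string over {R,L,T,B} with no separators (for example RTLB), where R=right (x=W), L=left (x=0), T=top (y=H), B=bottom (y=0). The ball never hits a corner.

Final position: (0,5)
Wall sequence: LTRBLRTL

1. t=6 → L at (0,7); v=(1,1)
2. t=4 → T at (4,11); v=(1,-1)
3. t=4 → R at (8,7); v=(-1,-1)
4. t=7 → B at (1,0); v=(-1,1)
5. t=1 → L at (0,1); v=(1,1)
6. t=8 → R at (8,9); v=(-1,1)
7. t=2 → T at (6,11); v=(-1,-1)
8. t=6 → L at (0,5); v=(1,-1)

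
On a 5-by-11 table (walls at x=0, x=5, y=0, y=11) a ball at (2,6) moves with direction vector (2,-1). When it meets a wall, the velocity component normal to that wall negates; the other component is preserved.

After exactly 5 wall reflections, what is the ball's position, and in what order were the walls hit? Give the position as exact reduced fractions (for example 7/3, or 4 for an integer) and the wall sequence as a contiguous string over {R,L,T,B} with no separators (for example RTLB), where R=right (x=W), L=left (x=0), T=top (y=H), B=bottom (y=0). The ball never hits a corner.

Final position: (0,3)
Wall sequence: RLBRL

1. t=3/2 → R at (5,9/2); v=(-2,-1)
2. t=5/2 → L at (0,2); v=(2,-1)
3. t=2 → B at (4,0); v=(2,1)
4. t=1/2 → R at (5,1/2); v=(-2,1)
5. t=5/2 → L at (0,3); v=(2,1)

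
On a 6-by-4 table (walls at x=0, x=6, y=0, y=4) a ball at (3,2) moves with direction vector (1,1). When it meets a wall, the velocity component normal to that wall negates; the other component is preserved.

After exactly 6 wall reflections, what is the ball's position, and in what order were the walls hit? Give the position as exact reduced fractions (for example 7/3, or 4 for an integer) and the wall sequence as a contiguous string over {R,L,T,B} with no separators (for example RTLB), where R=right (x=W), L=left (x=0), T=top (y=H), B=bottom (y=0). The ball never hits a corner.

1. t=2 → T at (5,4); v=(1,-1)
2. t=1 → R at (6,3); v=(-1,-1)
3. t=3 → B at (3,0); v=(-1,1)
4. t=3 → L at (0,3); v=(1,1)
5. t=1 → T at (1,4); v=(1,-1)
6. t=4 → B at (5,0); v=(1,1)

Final position: (5,0)
Wall sequence: TRBLTB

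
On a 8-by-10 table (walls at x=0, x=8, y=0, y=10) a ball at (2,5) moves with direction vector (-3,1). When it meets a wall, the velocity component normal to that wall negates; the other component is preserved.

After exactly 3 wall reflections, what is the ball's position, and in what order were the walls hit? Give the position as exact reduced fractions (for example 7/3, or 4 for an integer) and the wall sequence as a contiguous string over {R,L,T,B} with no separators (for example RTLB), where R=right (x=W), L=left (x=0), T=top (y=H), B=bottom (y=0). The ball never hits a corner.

1. t=2/3 → L at (0,17/3); v=(3,1)
2. t=8/3 → R at (8,25/3); v=(-3,1)
3. t=5/3 → T at (3,10); v=(-3,-1)

Final position: (3,10)
Wall sequence: LRT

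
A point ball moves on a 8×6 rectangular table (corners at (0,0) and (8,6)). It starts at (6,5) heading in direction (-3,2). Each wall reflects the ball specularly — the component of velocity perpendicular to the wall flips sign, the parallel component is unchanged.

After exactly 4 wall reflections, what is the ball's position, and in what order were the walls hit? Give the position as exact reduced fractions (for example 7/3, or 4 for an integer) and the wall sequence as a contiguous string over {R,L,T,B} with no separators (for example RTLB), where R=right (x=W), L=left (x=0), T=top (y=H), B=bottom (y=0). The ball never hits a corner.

Final position: (8,7/3)
Wall sequence: TLBR

1. t=1/2 → T at (9/2,6); v=(-3,-2)
2. t=3/2 → L at (0,3); v=(3,-2)
3. t=3/2 → B at (9/2,0); v=(3,2)
4. t=7/6 → R at (8,7/3); v=(-3,2)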